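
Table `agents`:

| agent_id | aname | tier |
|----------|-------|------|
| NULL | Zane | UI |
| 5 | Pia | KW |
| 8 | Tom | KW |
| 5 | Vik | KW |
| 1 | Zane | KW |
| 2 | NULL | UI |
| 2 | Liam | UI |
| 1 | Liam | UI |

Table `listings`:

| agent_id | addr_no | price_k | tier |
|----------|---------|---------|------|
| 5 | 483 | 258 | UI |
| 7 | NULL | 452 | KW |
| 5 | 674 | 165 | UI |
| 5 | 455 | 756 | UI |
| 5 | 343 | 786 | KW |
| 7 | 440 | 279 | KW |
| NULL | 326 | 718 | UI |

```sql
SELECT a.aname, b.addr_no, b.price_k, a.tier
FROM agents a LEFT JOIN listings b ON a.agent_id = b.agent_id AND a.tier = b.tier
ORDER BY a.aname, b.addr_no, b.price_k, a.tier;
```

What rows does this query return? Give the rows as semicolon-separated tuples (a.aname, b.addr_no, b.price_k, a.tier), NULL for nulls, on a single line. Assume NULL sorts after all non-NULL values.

LEFT JOIN keeps every row from `agents`; unmatched rows get NULL for `listings`'s columns.
Matching on a.agent_id = b.agent_id AND a.tier = b.tier. A NULL in a compared column never satisfies the condition.
Matched pairs: 2; unmatched a rows kept: 6.

(Liam, NULL, NULL, UI); (Liam, NULL, NULL, UI); (Pia, 343, 786, KW); (Tom, NULL, NULL, KW); (Vik, 343, 786, KW); (Zane, NULL, NULL, KW); (Zane, NULL, NULL, UI); (NULL, NULL, NULL, UI)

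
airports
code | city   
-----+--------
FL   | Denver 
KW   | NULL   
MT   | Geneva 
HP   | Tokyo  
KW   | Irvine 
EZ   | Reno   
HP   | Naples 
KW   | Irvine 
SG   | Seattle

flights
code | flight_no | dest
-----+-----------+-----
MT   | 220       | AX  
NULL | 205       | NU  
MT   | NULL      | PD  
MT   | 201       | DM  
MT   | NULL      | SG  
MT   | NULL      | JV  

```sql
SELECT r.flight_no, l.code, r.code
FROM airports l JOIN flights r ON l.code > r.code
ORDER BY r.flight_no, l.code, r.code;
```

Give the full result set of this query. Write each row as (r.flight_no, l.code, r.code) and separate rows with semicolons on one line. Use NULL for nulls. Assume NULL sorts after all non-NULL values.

(201, SG, MT); (220, SG, MT); (NULL, SG, MT); (NULL, SG, MT); (NULL, SG, MT)

INNER JOIN keeps only pairs where the ON condition holds.
Matching on l.code > r.code. A NULL in a compared column never satisfies the condition.
- l row (code=FL): no match → dropped.
- l row (code=KW): no match → dropped.
- l row (code=MT): no match → dropped.
- l row (code=HP): no match → dropped.
- l row (code=KW): no match → dropped.
- l row (code=EZ): no match → dropped.
- l row (code=HP): no match → dropped.
- l row (code=KW): no match → dropped.
- l row (code=SG): matches 5 r row(s) → 5 output row(s).
After projecting and ordering:
r.flight_no | l.code | r.code
201 | SG | MT
220 | SG | MT
NULL | SG | MT
NULL | SG | MT
NULL | SG | MT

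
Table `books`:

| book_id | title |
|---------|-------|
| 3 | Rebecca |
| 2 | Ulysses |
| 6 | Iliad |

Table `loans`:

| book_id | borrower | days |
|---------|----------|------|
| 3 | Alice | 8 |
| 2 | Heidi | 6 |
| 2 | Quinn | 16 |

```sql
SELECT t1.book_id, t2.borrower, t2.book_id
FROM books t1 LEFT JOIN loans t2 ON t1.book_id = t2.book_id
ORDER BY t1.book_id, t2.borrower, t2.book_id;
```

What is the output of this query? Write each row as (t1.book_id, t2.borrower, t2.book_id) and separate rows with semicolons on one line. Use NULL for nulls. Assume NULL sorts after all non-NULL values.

LEFT JOIN keeps every row from `books`; unmatched rows get NULL for `loans`'s columns.
Matching on t1.book_id = t2.book_id.
Matched pairs: 3; unmatched t1 rows kept: 1.

(2, Heidi, 2); (2, Quinn, 2); (3, Alice, 3); (6, NULL, NULL)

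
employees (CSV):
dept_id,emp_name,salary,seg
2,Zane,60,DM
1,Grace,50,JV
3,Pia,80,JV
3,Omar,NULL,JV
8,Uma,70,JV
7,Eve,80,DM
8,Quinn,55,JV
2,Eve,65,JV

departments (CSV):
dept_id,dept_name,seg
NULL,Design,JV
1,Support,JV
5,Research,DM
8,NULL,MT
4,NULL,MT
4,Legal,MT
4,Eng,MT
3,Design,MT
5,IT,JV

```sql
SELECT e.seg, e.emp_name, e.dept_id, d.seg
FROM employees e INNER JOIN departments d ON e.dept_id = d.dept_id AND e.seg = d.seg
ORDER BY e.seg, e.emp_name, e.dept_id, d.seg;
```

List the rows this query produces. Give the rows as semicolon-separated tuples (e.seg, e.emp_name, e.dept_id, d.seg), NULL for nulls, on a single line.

(JV, Grace, 1, JV)

INNER JOIN keeps only pairs where the ON condition holds.
Matching on e.dept_id = d.dept_id AND e.seg = d.seg. A NULL in a compared column never satisfies the condition.
Matched pairs: 1.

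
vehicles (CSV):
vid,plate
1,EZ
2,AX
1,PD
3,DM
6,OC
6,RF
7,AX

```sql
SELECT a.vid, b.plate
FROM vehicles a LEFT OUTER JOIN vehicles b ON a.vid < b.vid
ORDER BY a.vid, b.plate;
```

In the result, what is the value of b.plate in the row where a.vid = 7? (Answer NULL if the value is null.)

LEFT JOIN keeps every row from `vehicles a`; unmatched rows get NULL for `vehicles b`'s columns.
Matching on a.vid < b.vid.
- vid=1: 5 matching b row(s), so 5 row(s) emitted.
- vid=2: 4 matching b row(s), so 4 row(s) emitted.
- vid=1: 5 matching b row(s), so 5 row(s) emitted.
- vid=3: 3 matching b row(s), so 3 row(s) emitted.
- vid=6: 1 matching b row(s), so 1 row(s) emitted.
- vid=6: 1 matching b row(s), so 1 row(s) emitted.
- vid=7: no b row matches, row kept with b columns NULL.

NULL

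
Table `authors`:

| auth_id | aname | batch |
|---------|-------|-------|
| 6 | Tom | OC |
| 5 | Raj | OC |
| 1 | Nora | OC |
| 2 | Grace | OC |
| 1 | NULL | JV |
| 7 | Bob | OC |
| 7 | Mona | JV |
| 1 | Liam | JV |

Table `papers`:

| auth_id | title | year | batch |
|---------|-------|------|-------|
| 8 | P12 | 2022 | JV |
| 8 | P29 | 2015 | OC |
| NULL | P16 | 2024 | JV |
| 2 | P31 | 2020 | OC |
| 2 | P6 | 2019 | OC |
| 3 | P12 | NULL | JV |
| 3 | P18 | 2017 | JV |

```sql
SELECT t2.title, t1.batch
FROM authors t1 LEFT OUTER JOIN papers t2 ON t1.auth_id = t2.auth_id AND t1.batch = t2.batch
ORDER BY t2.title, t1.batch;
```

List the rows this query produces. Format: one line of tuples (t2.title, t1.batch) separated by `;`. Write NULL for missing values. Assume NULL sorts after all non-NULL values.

(P31, OC); (P6, OC); (NULL, JV); (NULL, JV); (NULL, JV); (NULL, OC); (NULL, OC); (NULL, OC); (NULL, OC)

LEFT JOIN keeps every row from `authors`; unmatched rows get NULL for `papers`'s columns.
Matching on t1.auth_id = t2.auth_id AND t1.batch = t2.batch. A NULL in a compared column never satisfies the condition.
- t1[0] auth_id=6, batch=OC → no match; kept with NULLs on the t2 side.
- t1[1] auth_id=5, batch=OC → no match; kept with NULLs on the t2 side.
- t1[2] auth_id=1, batch=OC → no match; kept with NULLs on the t2 side.
- t1[3] auth_id=2, batch=OC → 2 match(es) in t2 → 2 row(s).
- t1[4] auth_id=1, batch=JV → no match; kept with NULLs on the t2 side.
- t1[5] auth_id=7, batch=OC → no match; kept with NULLs on the t2 side.
- t1[6] auth_id=7, batch=JV → no match; kept with NULLs on the t2 side.
- t1[7] auth_id=1, batch=JV → no match; kept with NULLs on the t2 side.
After projecting and ordering:
t2.title | t1.batch
P31 | OC
P6 | OC
NULL | JV
NULL | JV
NULL | JV
NULL | OC
NULL | OC
NULL | OC
NULL | OC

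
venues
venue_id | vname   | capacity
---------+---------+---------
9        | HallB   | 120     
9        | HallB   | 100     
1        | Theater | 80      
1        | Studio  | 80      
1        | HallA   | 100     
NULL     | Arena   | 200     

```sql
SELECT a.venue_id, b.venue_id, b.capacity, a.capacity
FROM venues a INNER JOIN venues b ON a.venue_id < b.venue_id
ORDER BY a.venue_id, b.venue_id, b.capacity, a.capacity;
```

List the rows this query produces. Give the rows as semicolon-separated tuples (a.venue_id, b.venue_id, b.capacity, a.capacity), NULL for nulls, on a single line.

(1, 9, 100, 80); (1, 9, 100, 80); (1, 9, 100, 100); (1, 9, 120, 80); (1, 9, 120, 80); (1, 9, 120, 100)

INNER JOIN keeps only pairs where the ON condition holds.
Matching on a.venue_id < b.venue_id. A NULL in a compared column never satisfies the condition.
- venue_id=9: no matching b row, dropped.
- venue_id=9: no matching b row, dropped.
- venue_id=1: 2 matching b row(s), so 2 row(s) emitted.
- venue_id=1: 2 matching b row(s), so 2 row(s) emitted.
- venue_id=1: 2 matching b row(s), so 2 row(s) emitted.
- venue_id=NULL: no matching b row, dropped.
After projecting and ordering:
a.venue_id | b.venue_id | b.capacity | a.capacity
1 | 9 | 100 | 80
1 | 9 | 100 | 80
1 | 9 | 100 | 100
1 | 9 | 120 | 80
1 | 9 | 120 | 80
1 | 9 | 120 | 100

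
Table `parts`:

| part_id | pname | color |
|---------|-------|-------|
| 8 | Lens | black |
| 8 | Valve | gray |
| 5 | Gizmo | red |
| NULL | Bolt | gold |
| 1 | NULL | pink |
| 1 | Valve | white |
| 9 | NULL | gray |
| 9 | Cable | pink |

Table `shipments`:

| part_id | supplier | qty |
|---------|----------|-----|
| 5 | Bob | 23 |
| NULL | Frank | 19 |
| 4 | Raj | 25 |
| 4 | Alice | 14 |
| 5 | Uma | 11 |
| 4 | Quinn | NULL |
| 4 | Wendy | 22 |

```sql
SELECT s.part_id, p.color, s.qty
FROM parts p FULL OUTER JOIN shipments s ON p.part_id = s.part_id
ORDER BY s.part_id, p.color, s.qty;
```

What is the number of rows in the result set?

14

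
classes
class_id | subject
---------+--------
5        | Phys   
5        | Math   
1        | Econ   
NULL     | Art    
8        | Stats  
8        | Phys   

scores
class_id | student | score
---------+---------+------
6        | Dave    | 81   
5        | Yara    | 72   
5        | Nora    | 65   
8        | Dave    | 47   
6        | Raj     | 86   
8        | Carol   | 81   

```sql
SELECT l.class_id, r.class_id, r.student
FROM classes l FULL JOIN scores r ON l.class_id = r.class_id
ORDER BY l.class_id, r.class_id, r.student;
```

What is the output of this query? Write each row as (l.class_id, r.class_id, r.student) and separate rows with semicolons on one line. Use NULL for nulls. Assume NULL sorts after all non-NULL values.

FULL OUTER JOIN keeps every row from both sides; unmatched rows get NULL for the other side's columns.
Matching on l.class_id = r.class_id. A NULL in a compared column never satisfies the condition.
- class_id=5: 2 matching r row(s), so 2 row(s) emitted.
- class_id=5: 2 matching r row(s), so 2 row(s) emitted.
- class_id=1: no r row matches, row kept with r columns NULL.
- class_id=NULL: no r row matches, row kept with r columns NULL.
- class_id=8: 2 matching r row(s), so 2 row(s) emitted.
- class_id=8: 2 matching r row(s), so 2 row(s) emitted.
- 2 r row(s) had no l match → kept, l columns NULL.

(1, NULL, NULL); (5, 5, Nora); (5, 5, Nora); (5, 5, Yara); (5, 5, Yara); (8, 8, Carol); (8, 8, Carol); (8, 8, Dave); (8, 8, Dave); (NULL, 6, Dave); (NULL, 6, Raj); (NULL, NULL, NULL)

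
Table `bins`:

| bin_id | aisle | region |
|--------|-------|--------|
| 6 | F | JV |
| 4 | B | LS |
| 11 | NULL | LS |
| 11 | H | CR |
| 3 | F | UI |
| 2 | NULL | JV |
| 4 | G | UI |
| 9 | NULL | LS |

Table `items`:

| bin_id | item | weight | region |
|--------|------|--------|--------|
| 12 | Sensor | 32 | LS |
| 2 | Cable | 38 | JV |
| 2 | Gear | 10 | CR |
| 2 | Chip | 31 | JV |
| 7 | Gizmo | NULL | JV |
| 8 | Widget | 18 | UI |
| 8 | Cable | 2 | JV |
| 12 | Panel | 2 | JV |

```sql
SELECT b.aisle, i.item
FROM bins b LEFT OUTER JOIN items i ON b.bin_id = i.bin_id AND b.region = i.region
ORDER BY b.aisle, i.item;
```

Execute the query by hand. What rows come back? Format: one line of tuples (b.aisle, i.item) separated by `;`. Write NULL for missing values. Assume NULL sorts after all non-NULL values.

(B, NULL); (F, NULL); (F, NULL); (G, NULL); (H, NULL); (NULL, Cable); (NULL, Chip); (NULL, NULL); (NULL, NULL)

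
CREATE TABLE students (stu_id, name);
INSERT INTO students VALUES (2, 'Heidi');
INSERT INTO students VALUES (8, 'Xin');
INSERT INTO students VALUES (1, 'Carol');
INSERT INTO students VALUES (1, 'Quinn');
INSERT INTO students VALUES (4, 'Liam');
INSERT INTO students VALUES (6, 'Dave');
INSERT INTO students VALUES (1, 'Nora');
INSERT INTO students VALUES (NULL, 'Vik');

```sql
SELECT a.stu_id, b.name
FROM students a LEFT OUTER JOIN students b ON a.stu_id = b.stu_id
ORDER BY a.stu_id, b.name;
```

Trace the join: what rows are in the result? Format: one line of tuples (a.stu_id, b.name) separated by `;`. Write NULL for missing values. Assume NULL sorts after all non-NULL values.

LEFT JOIN keeps every row from `students a`; unmatched rows get NULL for `students b`'s columns.
Matching on a.stu_id = b.stu_id. A NULL in a compared column never satisfies the condition.
- a[0] stu_id=2 → 1 match(es) in b → 1 row(s).
- a[1] stu_id=8 → 1 match(es) in b → 1 row(s).
- a[2] stu_id=1 → 3 match(es) in b → 3 row(s).
- a[3] stu_id=1 → 3 match(es) in b → 3 row(s).
- a[4] stu_id=4 → 1 match(es) in b → 1 row(s).
- a[5] stu_id=6 → 1 match(es) in b → 1 row(s).
- a[6] stu_id=1 → 3 match(es) in b → 3 row(s).
- a[7] stu_id=NULL → no match; kept with NULLs on the b side.

(1, Carol); (1, Carol); (1, Carol); (1, Nora); (1, Nora); (1, Nora); (1, Quinn); (1, Quinn); (1, Quinn); (2, Heidi); (4, Liam); (6, Dave); (8, Xin); (NULL, NULL)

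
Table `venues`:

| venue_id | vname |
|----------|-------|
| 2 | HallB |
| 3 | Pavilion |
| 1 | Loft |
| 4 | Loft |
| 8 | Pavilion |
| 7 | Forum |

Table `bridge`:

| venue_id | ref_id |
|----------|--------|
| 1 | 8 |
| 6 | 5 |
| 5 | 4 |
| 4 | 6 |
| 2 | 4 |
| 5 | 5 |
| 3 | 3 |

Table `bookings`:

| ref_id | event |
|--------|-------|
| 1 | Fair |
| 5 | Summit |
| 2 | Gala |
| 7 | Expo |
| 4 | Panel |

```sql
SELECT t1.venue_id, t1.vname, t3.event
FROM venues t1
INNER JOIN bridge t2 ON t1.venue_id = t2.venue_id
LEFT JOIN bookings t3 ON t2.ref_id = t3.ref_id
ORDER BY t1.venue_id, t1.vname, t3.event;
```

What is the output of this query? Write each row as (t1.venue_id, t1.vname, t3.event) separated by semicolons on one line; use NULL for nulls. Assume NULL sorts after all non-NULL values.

Step 1 — t1 INNER JOIN t2 on venue_id → 4 row(s).
Then LEFT JOIN `bookings t3` on ref_id: each of those 4 rows is kept; rows whose t2.ref_id has no match in t3 get NULL for t3's columns.

(1, Loft, NULL); (2, HallB, Panel); (3, Pavilion, NULL); (4, Loft, NULL)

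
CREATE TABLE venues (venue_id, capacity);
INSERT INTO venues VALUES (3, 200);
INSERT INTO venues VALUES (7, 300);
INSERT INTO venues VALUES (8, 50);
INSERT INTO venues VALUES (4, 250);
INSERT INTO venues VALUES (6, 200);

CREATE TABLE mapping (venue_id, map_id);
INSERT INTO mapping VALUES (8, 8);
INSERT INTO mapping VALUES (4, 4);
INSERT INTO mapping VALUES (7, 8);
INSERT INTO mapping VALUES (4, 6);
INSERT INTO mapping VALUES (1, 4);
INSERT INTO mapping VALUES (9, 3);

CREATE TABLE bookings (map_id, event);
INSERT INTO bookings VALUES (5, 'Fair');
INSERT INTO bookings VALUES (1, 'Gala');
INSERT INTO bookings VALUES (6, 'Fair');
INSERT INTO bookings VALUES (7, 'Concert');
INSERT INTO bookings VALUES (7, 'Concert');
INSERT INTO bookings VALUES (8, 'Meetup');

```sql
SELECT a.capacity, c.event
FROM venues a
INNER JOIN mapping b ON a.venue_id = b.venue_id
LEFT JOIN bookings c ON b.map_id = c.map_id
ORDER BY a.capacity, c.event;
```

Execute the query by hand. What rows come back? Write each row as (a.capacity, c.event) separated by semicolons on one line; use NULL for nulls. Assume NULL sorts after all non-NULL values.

Evaluate left to right. First `venues a INNER JOIN mapping b` on venue_id: 4 row(s).
Then LEFT JOIN `bookings c` on map_id: each of those 4 rows is kept; rows whose b.map_id has no match in c get NULL for c's columns.

(50, Meetup); (250, Fair); (250, NULL); (300, Meetup)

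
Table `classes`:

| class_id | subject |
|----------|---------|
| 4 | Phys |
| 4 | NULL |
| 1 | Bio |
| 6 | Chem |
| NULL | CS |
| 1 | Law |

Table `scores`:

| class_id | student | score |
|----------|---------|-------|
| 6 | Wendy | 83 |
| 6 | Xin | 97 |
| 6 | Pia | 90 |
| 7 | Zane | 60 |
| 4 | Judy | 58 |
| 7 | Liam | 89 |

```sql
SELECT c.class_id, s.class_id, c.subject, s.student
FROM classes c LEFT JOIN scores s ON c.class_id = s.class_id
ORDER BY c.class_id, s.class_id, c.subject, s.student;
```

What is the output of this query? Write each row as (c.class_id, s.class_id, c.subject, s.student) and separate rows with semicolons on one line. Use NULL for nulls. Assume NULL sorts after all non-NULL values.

LEFT JOIN keeps every row from `classes`; unmatched rows get NULL for `scores`'s columns.
Matching on c.class_id = s.class_id. A NULL in a compared column never satisfies the condition.
- c row (class_id=4): matches 1 s row(s) → 1 output row(s).
- c row (class_id=4): matches 1 s row(s) → 1 output row(s).
- c row (class_id=1): no match → kept, s columns NULL.
- c row (class_id=6): matches 3 s row(s) → 3 output row(s).
- c row (class_id=NULL): no match → kept, s columns NULL.
- c row (class_id=1): no match → kept, s columns NULL.
After projecting and ordering:
c.class_id | s.class_id | c.subject | s.student
1 | NULL | Bio | NULL
1 | NULL | Law | NULL
4 | 4 | Phys | Judy
4 | 4 | NULL | Judy
6 | 6 | Chem | Pia
6 | 6 | Chem | Wendy
6 | 6 | Chem | Xin
NULL | NULL | CS | NULL

(1, NULL, Bio, NULL); (1, NULL, Law, NULL); (4, 4, Phys, Judy); (4, 4, NULL, Judy); (6, 6, Chem, Pia); (6, 6, Chem, Wendy); (6, 6, Chem, Xin); (NULL, NULL, CS, NULL)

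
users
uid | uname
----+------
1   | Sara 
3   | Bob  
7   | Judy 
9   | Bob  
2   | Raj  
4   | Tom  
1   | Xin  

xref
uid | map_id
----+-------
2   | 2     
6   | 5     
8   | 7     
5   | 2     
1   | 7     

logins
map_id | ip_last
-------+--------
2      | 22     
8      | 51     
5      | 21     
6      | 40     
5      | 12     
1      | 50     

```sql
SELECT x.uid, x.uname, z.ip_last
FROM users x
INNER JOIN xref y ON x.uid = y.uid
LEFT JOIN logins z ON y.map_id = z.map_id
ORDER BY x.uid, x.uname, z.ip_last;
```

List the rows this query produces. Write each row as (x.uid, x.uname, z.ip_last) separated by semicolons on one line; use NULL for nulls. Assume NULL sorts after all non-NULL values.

(1, Sara, NULL); (1, Xin, NULL); (2, Raj, 22)

Joins associate left-to-right: users INNER JOIN xref on uid gives 3 intermediate row(s).
Then LEFT JOIN `logins z` on map_id: each of those 3 rows is kept; rows whose y.map_id has no match in z get NULL for z's columns.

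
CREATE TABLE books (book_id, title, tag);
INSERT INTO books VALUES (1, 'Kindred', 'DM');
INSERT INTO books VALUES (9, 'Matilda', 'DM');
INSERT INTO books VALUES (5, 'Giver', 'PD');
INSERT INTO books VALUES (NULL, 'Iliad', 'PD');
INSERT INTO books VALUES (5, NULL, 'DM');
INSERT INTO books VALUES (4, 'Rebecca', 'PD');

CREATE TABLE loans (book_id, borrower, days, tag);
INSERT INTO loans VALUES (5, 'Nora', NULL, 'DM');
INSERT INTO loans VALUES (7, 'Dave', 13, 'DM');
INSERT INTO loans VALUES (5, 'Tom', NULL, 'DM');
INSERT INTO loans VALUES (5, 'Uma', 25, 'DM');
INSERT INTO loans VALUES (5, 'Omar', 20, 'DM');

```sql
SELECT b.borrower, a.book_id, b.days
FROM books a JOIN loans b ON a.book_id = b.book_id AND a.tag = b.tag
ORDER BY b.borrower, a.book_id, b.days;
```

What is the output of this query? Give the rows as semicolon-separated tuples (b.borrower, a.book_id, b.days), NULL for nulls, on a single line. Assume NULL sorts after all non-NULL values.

INNER JOIN keeps only pairs where the ON condition holds.
Matching on a.book_id = b.book_id AND a.tag = b.tag. A NULL in a compared column never satisfies the condition.
- a[0] book_id=1, tag=DM → no match; dropped.
- a[1] book_id=9, tag=DM → no match; dropped.
- a[2] book_id=5, tag=PD → no match; dropped.
- a[3] book_id=NULL, tag=PD → no match; dropped.
- a[4] book_id=5, tag=DM → 4 match(es) in b → 4 row(s).
- a[5] book_id=4, tag=PD → no match; dropped.
After projecting and ordering:
b.borrower | a.book_id | b.days
Nora | 5 | NULL
Omar | 5 | 20
Tom | 5 | NULL
Uma | 5 | 25

(Nora, 5, NULL); (Omar, 5, 20); (Tom, 5, NULL); (Uma, 5, 25)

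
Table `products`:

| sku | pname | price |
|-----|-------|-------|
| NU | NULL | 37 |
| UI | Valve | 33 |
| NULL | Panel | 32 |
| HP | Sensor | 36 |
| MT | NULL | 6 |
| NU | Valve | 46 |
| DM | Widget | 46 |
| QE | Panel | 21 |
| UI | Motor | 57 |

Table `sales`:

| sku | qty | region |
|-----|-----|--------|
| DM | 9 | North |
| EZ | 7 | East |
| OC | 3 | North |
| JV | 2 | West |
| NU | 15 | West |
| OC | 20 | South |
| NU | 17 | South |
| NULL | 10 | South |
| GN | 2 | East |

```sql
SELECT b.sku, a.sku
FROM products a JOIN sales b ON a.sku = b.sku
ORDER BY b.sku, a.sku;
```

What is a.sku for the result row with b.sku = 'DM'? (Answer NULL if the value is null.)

DM

INNER JOIN keeps only pairs where the ON condition holds.
Matching on a.sku = b.sku. A NULL in a compared column never satisfies the condition.
Matched pairs: 5.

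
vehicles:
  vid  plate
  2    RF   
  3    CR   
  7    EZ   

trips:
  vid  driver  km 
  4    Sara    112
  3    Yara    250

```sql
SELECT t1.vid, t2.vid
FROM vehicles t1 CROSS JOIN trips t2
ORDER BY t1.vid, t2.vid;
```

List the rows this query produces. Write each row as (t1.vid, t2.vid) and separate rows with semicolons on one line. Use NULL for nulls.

(2, 3); (2, 4); (3, 3); (3, 4); (7, 3); (7, 4)

CROSS JOIN pairs every row of `vehicles` with every row of `trips`: 3 × 2 = 6 rows.
After projecting and ordering:
t1.vid | t2.vid
2 | 3
2 | 4
3 | 3
3 | 4
7 | 3
7 | 4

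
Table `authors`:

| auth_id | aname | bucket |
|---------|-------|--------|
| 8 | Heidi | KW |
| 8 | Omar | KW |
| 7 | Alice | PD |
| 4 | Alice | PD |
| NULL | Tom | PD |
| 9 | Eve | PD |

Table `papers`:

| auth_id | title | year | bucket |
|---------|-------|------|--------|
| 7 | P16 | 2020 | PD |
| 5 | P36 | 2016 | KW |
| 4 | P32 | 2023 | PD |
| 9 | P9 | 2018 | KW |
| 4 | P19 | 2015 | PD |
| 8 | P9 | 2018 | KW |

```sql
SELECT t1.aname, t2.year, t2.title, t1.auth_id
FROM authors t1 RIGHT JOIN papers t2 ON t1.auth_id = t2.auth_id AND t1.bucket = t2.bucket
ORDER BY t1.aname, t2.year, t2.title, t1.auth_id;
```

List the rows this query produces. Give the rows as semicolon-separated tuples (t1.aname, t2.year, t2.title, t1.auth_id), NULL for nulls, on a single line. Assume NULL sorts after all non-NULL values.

(Alice, 2015, P19, 4); (Alice, 2020, P16, 7); (Alice, 2023, P32, 4); (Heidi, 2018, P9, 8); (Omar, 2018, P9, 8); (NULL, 2016, P36, NULL); (NULL, 2018, P9, NULL)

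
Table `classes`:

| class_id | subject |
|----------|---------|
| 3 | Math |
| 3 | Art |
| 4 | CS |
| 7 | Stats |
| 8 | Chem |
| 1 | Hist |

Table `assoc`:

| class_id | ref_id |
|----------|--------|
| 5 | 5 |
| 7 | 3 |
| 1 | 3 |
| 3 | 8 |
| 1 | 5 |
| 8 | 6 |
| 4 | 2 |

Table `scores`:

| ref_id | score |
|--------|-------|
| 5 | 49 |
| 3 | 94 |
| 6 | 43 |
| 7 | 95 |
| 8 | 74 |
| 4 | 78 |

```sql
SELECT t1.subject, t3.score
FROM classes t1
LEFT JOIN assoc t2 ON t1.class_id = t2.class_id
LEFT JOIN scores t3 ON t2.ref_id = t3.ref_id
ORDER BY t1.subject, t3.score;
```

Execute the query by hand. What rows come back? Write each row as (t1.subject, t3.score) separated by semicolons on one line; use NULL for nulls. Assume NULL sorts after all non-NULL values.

Evaluate left to right. First `classes t1 LEFT JOIN assoc t2` on class_id: 7 row(s).
Then LEFT JOIN `scores t3` on ref_id: each of those 7 rows is kept; rows whose t2.ref_id has no match in t3 get NULL for t3's columns.

(Art, 74); (CS, NULL); (Chem, 43); (Hist, 49); (Hist, 94); (Math, 74); (Stats, 94)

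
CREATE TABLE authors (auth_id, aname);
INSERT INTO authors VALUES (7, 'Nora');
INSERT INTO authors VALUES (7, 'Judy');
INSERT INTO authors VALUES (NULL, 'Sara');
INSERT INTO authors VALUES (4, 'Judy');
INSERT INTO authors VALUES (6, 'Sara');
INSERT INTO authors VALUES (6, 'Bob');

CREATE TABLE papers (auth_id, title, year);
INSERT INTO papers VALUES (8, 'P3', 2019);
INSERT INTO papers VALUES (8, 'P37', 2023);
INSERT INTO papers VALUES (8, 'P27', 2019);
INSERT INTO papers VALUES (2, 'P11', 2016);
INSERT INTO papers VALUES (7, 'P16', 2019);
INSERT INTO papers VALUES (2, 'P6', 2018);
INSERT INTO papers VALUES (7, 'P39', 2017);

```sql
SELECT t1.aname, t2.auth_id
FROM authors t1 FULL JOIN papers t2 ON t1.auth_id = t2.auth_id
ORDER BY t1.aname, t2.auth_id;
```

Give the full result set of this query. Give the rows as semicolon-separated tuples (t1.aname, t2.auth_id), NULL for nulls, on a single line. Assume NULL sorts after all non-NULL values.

(Bob, NULL); (Judy, 7); (Judy, 7); (Judy, NULL); (Nora, 7); (Nora, 7); (Sara, NULL); (Sara, NULL); (NULL, 2); (NULL, 2); (NULL, 8); (NULL, 8); (NULL, 8)

FULL OUTER JOIN keeps every row from both sides; unmatched rows get NULL for the other side's columns.
Matching on t1.auth_id = t2.auth_id. A NULL in a compared column never satisfies the condition.
- t1 (auth_id=7) pairs with 2 row(s) of t2.
- t1 (auth_id=7) pairs with 2 row(s) of t2.
- t1 (auth_id=NULL) has no partner → padded with NULL.
- t1 (auth_id=4) has no partner → padded with NULL.
- t1 (auth_id=6) has no partner → padded with NULL.
- t1 (auth_id=6) has no partner → padded with NULL.
- plus 5 unmatched t2 row(s), each kept with NULL t1 columns.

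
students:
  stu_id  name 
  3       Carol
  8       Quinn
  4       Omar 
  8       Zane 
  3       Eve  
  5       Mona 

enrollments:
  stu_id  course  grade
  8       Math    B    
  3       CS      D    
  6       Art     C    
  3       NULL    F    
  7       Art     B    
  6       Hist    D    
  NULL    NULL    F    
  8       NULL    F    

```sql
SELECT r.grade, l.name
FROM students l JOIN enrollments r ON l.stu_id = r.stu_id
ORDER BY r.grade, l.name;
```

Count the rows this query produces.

8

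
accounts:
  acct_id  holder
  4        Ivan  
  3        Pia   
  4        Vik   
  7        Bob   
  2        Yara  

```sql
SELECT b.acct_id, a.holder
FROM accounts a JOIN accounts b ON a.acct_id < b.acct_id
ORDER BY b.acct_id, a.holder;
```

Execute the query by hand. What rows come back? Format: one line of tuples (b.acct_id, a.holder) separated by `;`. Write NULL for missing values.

(3, Yara); (4, Pia); (4, Pia); (4, Yara); (4, Yara); (7, Ivan); (7, Pia); (7, Vik); (7, Yara)

INNER JOIN keeps only pairs where the ON condition holds.
Matching on a.acct_id < b.acct_id.
Matched pairs: 9.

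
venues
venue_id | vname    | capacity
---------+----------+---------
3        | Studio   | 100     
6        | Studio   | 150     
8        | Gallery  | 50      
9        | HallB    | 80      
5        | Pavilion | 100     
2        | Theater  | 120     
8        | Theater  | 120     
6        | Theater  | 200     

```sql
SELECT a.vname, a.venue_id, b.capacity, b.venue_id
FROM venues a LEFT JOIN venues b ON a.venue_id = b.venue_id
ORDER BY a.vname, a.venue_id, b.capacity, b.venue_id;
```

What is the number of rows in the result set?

LEFT JOIN keeps every row from `venues a`; unmatched rows get NULL for `venues b`'s columns.
Matching on a.venue_id = b.venue_id.
- a row (venue_id=3): matches 1 b row(s) → 1 output row(s).
- a row (venue_id=6): matches 2 b row(s) → 2 output row(s).
- a row (venue_id=8): matches 2 b row(s) → 2 output row(s).
- a row (venue_id=9): matches 1 b row(s) → 1 output row(s).
- a row (venue_id=5): matches 1 b row(s) → 1 output row(s).
- a row (venue_id=2): matches 1 b row(s) → 1 output row(s).
- a row (venue_id=8): matches 2 b row(s) → 2 output row(s).
- a row (venue_id=6): matches 2 b row(s) → 2 output row(s).
Total: 12 rows.

12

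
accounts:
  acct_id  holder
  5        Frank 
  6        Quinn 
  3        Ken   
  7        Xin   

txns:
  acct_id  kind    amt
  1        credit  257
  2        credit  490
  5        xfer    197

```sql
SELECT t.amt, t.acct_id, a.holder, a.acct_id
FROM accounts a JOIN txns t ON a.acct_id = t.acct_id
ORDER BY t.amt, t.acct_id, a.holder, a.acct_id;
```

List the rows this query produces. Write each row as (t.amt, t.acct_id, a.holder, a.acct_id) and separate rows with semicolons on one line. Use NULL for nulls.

(197, 5, Frank, 5)

INNER JOIN keeps only pairs where the ON condition holds.
Matching on a.acct_id = t.acct_id.
- a row (acct_id=5): matches 1 t row(s) → 1 output row(s).
- a row (acct_id=6): no match → dropped.
- a row (acct_id=3): no match → dropped.
- a row (acct_id=7): no match → dropped.
After projecting and ordering:
t.amt | t.acct_id | a.holder | a.acct_id
197 | 5 | Frank | 5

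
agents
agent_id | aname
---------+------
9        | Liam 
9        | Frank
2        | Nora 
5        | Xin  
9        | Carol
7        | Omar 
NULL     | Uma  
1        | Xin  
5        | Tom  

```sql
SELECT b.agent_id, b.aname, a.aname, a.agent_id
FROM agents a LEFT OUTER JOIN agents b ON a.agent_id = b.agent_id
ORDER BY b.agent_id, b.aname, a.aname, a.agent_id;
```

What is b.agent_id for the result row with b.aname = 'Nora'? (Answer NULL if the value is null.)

2

LEFT JOIN keeps every row from `agents a`; unmatched rows get NULL for `agents b`'s columns.
Matching on a.agent_id = b.agent_id. A NULL in a compared column never satisfies the condition.
- a (agent_id=9) pairs with 3 row(s) of b.
- a (agent_id=9) pairs with 3 row(s) of b.
- a (agent_id=2) pairs with 1 row(s) of b.
- a (agent_id=5) pairs with 2 row(s) of b.
- a (agent_id=9) pairs with 3 row(s) of b.
- a (agent_id=7) pairs with 1 row(s) of b.
- a (agent_id=NULL) has no partner → padded with NULL.
- a (agent_id=1) pairs with 1 row(s) of b.
- a (agent_id=5) pairs with 2 row(s) of b.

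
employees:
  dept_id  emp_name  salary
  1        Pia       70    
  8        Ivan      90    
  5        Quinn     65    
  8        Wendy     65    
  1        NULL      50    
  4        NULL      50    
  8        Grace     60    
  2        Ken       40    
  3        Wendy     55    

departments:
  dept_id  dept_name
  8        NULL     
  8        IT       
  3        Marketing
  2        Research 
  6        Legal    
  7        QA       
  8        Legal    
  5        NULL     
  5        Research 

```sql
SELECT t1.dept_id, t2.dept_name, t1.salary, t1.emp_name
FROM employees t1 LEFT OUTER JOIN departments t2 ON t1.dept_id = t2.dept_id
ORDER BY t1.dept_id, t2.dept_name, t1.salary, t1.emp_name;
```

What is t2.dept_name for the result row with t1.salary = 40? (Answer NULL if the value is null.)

Research

LEFT JOIN keeps every row from `employees`; unmatched rows get NULL for `departments`'s columns.
Matching on t1.dept_id = t2.dept_id.
- dept_id=1: no t2 row matches, row kept with t2 columns NULL.
- dept_id=8: 3 matching t2 row(s), so 3 row(s) emitted.
- dept_id=5: 2 matching t2 row(s), so 2 row(s) emitted.
- dept_id=8: 3 matching t2 row(s), so 3 row(s) emitted.
- dept_id=1: no t2 row matches, row kept with t2 columns NULL.
- dept_id=4: no t2 row matches, row kept with t2 columns NULL.
- dept_id=8: 3 matching t2 row(s), so 3 row(s) emitted.
- dept_id=2: 1 matching t2 row(s), so 1 row(s) emitted.
- dept_id=3: 1 matching t2 row(s), so 1 row(s) emitted.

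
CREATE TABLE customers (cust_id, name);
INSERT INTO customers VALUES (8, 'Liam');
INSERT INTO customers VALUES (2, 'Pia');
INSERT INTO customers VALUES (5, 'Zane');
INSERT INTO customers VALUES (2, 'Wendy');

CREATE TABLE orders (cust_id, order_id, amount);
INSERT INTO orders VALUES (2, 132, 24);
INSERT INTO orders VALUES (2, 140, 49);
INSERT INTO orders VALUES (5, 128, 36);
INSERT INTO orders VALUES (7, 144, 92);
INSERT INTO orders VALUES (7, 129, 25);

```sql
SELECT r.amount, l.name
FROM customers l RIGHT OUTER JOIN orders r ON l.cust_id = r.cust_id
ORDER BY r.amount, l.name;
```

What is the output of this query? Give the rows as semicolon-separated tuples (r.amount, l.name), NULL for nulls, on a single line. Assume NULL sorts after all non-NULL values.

RIGHT JOIN keeps every row from `orders`; unmatched rows get NULL for `customers`'s columns.
Matching on l.cust_id = r.cust_id.
Matched pairs: 5; unmatched r rows kept: 2.

(24, Pia); (24, Wendy); (25, NULL); (36, Zane); (49, Pia); (49, Wendy); (92, NULL)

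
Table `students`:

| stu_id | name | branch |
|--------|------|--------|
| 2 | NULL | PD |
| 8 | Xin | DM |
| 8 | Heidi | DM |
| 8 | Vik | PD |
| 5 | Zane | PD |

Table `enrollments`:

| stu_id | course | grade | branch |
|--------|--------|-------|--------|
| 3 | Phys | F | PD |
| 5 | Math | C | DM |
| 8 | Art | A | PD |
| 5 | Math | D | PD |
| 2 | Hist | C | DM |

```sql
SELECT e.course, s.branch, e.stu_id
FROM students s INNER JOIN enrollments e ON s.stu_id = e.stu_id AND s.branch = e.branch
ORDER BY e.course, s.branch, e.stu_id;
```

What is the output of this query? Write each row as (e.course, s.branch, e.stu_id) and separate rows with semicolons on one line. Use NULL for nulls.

INNER JOIN keeps only pairs where the ON condition holds.
Matching on s.stu_id = e.stu_id AND s.branch = e.branch.
Matched pairs: 2.

(Art, PD, 8); (Math, PD, 5)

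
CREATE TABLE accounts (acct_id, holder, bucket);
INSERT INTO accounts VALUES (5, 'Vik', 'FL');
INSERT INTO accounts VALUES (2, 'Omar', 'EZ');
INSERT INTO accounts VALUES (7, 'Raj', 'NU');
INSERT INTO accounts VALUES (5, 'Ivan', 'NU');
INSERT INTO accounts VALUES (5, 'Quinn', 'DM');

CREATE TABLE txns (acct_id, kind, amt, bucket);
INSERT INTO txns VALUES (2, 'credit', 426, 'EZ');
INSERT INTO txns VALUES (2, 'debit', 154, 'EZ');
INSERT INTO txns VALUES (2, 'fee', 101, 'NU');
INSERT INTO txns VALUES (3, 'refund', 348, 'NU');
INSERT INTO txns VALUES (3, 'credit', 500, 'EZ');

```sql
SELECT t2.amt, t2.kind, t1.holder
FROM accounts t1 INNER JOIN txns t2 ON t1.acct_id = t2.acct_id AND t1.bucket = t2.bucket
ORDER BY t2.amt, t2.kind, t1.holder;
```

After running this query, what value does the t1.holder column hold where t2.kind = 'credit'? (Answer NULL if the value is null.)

INNER JOIN keeps only pairs where the ON condition holds.
Matching on t1.acct_id = t2.acct_id AND t1.bucket = t2.bucket.
- t1 (acct_id=5, bucket=FL) has no partner → excluded.
- t1 (acct_id=2, bucket=EZ) pairs with 2 row(s) of t2.
- t1 (acct_id=7, bucket=NU) has no partner → excluded.
- t1 (acct_id=5, bucket=NU) has no partner → excluded.
- t1 (acct_id=5, bucket=DM) has no partner → excluded.

Omar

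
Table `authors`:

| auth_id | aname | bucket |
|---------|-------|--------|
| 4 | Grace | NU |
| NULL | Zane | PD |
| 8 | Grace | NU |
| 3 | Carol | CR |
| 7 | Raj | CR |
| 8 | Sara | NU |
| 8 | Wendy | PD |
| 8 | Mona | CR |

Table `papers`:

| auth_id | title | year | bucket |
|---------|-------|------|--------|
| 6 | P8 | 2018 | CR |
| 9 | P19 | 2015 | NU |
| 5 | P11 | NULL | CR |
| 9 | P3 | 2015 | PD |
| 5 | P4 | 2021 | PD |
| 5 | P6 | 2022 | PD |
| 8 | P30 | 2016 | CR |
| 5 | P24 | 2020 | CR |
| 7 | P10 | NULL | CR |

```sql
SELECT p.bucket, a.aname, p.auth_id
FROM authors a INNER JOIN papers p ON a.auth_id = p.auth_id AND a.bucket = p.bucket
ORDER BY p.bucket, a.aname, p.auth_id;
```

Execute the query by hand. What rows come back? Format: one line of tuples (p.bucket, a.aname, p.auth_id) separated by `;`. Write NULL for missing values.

(CR, Mona, 8); (CR, Raj, 7)

INNER JOIN keeps only pairs where the ON condition holds.
Matching on a.auth_id = p.auth_id AND a.bucket = p.bucket. A NULL in a compared column never satisfies the condition.
Matched pairs: 2.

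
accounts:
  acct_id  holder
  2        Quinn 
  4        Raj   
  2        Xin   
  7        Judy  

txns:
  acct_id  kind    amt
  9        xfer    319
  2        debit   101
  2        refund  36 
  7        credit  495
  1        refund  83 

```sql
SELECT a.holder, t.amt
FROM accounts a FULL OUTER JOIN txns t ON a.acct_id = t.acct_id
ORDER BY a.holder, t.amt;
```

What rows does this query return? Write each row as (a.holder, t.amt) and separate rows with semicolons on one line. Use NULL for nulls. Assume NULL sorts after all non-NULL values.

(Judy, 495); (Quinn, 36); (Quinn, 101); (Raj, NULL); (Xin, 36); (Xin, 101); (NULL, 83); (NULL, 319)

FULL OUTER JOIN keeps every row from both sides; unmatched rows get NULL for the other side's columns.
Matching on a.acct_id = t.acct_id.
Matched pairs: 5; unmatched a rows kept: 1; unmatched t rows kept: 2.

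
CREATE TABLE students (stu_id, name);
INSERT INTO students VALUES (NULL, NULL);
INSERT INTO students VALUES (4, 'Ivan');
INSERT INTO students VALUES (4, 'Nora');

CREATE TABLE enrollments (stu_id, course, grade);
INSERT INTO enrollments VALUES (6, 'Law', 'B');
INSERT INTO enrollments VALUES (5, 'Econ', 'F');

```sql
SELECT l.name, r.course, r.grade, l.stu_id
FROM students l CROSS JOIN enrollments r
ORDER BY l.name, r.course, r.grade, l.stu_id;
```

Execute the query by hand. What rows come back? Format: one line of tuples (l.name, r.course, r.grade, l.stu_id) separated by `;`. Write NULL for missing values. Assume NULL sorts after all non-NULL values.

(Ivan, Econ, F, 4); (Ivan, Law, B, 4); (Nora, Econ, F, 4); (Nora, Law, B, 4); (NULL, Econ, F, NULL); (NULL, Law, B, NULL)

CROSS JOIN pairs every row of `students` with every row of `enrollments`: 3 × 2 = 6 rows.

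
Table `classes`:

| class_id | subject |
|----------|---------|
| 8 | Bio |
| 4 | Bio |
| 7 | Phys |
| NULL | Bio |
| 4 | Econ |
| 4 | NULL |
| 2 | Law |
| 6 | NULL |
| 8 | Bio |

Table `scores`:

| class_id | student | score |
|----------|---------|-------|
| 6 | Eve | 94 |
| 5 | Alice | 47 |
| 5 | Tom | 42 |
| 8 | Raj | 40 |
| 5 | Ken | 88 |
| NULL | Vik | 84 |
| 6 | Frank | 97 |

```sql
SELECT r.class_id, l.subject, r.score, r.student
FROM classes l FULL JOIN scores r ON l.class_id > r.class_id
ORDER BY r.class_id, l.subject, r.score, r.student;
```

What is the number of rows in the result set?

FULL OUTER JOIN keeps every row from both sides; unmatched rows get NULL for the other side's columns.
Matching on l.class_id > r.class_id. A NULL in a compared column never satisfies the condition.
- l[0] class_id=8 → 5 match(es) in r → 5 row(s).
- l[1] class_id=4 → no match; kept with NULLs on the r side.
- l[2] class_id=7 → 5 match(es) in r → 5 row(s).
- l[3] class_id=NULL → no match; kept with NULLs on the r side.
- l[4] class_id=4 → no match; kept with NULLs on the r side.
- l[5] class_id=4 → no match; kept with NULLs on the r side.
- l[6] class_id=2 → no match; kept with NULLs on the r side.
- l[7] class_id=6 → 3 match(es) in r → 3 row(s).
- l[8] class_id=8 → 5 match(es) in r → 5 row(s).
- 2 row(s) from r found no l partner → padded with NULL.
Total: 18 matched + 7 padded = 25 rows.

25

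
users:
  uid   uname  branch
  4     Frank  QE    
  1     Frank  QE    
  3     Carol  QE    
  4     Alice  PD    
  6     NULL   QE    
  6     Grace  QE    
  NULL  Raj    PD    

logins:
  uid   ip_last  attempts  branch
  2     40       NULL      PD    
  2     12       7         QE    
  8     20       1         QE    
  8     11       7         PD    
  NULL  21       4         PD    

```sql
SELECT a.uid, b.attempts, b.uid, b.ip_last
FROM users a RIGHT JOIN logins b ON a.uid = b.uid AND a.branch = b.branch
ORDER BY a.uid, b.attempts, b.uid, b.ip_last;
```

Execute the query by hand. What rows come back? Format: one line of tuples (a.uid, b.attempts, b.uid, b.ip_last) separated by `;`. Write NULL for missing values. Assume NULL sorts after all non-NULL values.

(NULL, 1, 8, 20); (NULL, 4, NULL, 21); (NULL, 7, 2, 12); (NULL, 7, 8, 11); (NULL, NULL, 2, 40)

RIGHT JOIN keeps every row from `logins`; unmatched rows get NULL for `users`'s columns.
Matching on a.uid = b.uid AND a.branch = b.branch. A NULL in a compared column never satisfies the condition.
- a row (uid=4, branch=QE): no match.
- a row (uid=1, branch=QE): no match.
- a row (uid=3, branch=QE): no match.
- a row (uid=4, branch=PD): no match.
- a row (uid=6, branch=QE): no match.
- a row (uid=6, branch=QE): no match.
- a row (uid=NULL, branch=PD): no match.
- plus 5 unmatched b row(s), each kept with NULL a columns.
After projecting and ordering:
a.uid | b.attempts | b.uid | b.ip_last
NULL | 1 | 8 | 20
NULL | 4 | NULL | 21
NULL | 7 | 2 | 12
NULL | 7 | 8 | 11
NULL | NULL | 2 | 40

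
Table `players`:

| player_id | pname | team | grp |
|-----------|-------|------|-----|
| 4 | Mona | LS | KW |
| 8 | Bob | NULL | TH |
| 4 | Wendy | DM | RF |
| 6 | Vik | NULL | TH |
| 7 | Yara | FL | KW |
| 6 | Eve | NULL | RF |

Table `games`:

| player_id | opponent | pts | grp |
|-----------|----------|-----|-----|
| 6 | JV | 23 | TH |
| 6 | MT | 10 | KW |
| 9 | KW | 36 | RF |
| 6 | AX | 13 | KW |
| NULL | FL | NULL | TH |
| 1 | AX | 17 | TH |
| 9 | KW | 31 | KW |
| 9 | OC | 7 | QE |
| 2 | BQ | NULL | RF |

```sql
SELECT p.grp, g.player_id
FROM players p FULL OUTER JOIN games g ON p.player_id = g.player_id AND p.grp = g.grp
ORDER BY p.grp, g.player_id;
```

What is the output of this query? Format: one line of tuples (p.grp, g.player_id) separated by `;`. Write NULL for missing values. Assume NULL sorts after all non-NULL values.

FULL OUTER JOIN keeps every row from both sides; unmatched rows get NULL for the other side's columns.
Matching on p.player_id = g.player_id AND p.grp = g.grp. A NULL in a compared column never satisfies the condition.
Matched pairs: 1; unmatched p rows kept: 5; unmatched g rows kept: 8.

(KW, NULL); (KW, NULL); (RF, NULL); (RF, NULL); (TH, 6); (TH, NULL); (NULL, 1); (NULL, 2); (NULL, 6); (NULL, 6); (NULL, 9); (NULL, 9); (NULL, 9); (NULL, NULL)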